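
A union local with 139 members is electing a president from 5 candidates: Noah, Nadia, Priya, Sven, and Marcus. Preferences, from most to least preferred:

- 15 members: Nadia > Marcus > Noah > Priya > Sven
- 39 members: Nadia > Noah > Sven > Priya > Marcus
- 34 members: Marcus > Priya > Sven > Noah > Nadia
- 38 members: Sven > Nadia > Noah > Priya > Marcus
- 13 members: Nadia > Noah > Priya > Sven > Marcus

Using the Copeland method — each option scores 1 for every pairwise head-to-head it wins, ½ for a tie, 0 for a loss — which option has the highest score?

Sven

Noah: beats Priya and Marcus; loses to Nadia and Sven → score 2.
Nadia: beats Noah, Priya, and Marcus; loses to Sven → score 3.
Priya: beats Marcus; loses to Noah, Nadia, and Sven → score 1.
Sven: beats Noah, Nadia, Priya, and Marcus → score 4.
Marcus: loses to Noah, Nadia, Priya, and Sven → score 0.
Sven has the best pairwise record.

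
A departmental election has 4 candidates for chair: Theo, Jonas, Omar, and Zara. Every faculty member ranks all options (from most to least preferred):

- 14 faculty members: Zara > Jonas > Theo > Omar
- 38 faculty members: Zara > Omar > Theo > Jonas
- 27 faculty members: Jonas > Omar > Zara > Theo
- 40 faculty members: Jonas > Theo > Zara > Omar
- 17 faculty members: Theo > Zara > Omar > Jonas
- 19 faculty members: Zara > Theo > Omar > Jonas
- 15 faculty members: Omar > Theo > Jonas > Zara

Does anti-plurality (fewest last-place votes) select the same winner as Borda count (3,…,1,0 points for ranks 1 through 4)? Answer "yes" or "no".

yes

Anti-plurality — last-place votes: Theo 27, Jonas 74, Omar 54, Zara 15. Winner: Zara.
Borda — scores: Theo 251, Jonas 244, Omar 211, Zara 314. Winner: Zara.
The two methods agree.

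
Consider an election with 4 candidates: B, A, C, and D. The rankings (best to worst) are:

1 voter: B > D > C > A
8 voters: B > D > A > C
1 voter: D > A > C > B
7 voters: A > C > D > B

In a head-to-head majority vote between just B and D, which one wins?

Voters preferring B to D: 9; preferring D to B: 8.
B wins the head-to-head.

B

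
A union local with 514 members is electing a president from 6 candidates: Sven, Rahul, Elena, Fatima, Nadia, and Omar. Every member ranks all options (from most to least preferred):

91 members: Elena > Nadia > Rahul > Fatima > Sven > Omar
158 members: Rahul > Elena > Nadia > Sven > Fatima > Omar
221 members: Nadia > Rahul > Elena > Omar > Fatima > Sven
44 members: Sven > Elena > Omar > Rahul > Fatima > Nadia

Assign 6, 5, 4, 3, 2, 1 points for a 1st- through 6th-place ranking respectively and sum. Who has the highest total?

Sven: 91·2 + 158·3 + 221·1 + 44·6 = 1141
Rahul: 91·4 + 158·6 + 221·5 + 44·3 = 2549
Elena: 91·6 + 158·5 + 221·4 + 44·5 = 2440
Fatima: 91·3 + 158·2 + 221·2 + 44·2 = 1119
Nadia: 91·5 + 158·4 + 221·6 + 44·1 = 2457
Omar: 91·1 + 158·1 + 221·3 + 44·4 = 1088
Rahul has the highest Borda score (2549).

Rahul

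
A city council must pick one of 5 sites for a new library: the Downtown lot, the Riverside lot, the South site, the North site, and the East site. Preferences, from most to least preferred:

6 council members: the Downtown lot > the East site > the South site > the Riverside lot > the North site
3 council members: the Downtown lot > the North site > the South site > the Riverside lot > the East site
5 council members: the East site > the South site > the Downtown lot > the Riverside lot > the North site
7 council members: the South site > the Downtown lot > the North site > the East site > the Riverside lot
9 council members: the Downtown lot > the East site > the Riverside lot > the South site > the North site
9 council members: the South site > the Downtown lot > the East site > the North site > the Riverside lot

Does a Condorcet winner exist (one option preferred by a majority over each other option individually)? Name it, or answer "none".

none

Checking pairwise contests:
the South site beats the Downtown lot 21–18.
the Downtown lot beats the Riverside lot 39–0.
the East site beats the South site 20–19.
the Downtown lot beats the North site 39–0.
the Downtown lot beats the East site 34–5.
Every option loses at least one head-to-head, so there is no Condorcet winner.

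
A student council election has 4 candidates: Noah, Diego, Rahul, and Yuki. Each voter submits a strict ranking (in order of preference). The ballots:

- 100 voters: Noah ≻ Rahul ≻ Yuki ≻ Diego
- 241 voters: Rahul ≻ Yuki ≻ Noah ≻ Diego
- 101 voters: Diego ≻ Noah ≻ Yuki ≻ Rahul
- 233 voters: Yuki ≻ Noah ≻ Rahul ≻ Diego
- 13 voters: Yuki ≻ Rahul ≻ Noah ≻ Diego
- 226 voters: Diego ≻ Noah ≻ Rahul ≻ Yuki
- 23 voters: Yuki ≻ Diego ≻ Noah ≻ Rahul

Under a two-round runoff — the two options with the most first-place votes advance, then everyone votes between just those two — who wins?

Round 1 first-place votes: Noah 100, Diego 327, Rahul 241, Yuki 269.
Diego and Yuki advance.
Runoff: Diego is preferred to Yuki by 327 voters; Yuki by 610.
Yuki wins the runoff.

Yuki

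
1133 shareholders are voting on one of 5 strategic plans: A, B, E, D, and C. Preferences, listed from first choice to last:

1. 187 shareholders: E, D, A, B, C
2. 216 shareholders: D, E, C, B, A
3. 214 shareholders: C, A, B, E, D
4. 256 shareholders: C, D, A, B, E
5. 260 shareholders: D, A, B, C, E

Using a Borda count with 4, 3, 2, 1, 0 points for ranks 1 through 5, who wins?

D

A: 187·2 + 216·0 + 214·3 + 256·2 + 260·3 = 2308
B: 187·1 + 216·1 + 214·2 + 256·1 + 260·2 = 1607
E: 187·4 + 216·3 + 214·1 + 256·0 + 260·0 = 1610
D: 187·3 + 216·4 + 214·0 + 256·3 + 260·4 = 3233
C: 187·0 + 216·2 + 214·4 + 256·4 + 260·1 = 2572
D has the highest Borda score (3233).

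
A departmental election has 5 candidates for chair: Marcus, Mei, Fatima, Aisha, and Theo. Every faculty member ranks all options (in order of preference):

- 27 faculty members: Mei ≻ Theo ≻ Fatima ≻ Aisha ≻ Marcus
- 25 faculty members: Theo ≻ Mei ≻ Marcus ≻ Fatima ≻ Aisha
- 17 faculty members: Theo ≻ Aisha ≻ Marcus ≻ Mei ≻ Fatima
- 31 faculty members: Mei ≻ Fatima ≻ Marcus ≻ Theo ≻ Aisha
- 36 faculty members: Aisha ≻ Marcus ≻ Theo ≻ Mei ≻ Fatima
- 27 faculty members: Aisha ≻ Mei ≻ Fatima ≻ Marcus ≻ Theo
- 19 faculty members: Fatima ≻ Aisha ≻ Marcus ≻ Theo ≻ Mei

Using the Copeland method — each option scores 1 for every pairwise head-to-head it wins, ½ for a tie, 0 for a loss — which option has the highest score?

Marcus: beats Theo; loses to Mei, Fatima, and Aisha → score 1.
Mei: beats Marcus and Fatima; loses to Aisha and Theo → score 2.
Fatima: beats Marcus and Aisha; loses to Mei and Theo → score 2.
Aisha: beats Marcus and Mei; loses to Fatima and Theo → score 2.
Theo: beats Mei, Fatima, and Aisha; loses to Marcus → score 3.
Theo has the best pairwise record.

Theo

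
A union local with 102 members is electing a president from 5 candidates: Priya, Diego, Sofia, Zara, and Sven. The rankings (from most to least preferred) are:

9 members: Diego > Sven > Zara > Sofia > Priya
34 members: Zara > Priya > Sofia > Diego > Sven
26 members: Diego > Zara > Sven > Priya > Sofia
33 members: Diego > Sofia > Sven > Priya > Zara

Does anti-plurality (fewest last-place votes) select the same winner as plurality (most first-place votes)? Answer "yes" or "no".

Anti-plurality — last-place votes: Priya 9, Diego 0, Sofia 26, Zara 33, Sven 34. Winner: Diego.
Plurality — first-place votes: Priya 0, Diego 68, Sofia 0, Zara 34, Sven 0. Winner: Diego.
The two methods agree.

yes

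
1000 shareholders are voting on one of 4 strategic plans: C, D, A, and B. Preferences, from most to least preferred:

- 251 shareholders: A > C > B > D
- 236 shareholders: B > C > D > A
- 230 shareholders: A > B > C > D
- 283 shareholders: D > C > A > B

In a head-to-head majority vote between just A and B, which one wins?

Voters preferring A to B: 764; preferring B to A: 236.
A wins the head-to-head.

A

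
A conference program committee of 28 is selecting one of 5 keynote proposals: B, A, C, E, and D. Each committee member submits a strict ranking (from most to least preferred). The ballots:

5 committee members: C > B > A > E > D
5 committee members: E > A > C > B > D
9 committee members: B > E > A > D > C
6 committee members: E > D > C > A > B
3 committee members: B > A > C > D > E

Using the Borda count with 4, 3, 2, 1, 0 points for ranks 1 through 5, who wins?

E

B: 5·3 + 5·1 + 9·4 + 6·0 + 3·4 = 68
A: 5·2 + 5·3 + 9·2 + 6·1 + 3·3 = 58
C: 5·4 + 5·2 + 9·0 + 6·2 + 3·2 = 48
E: 5·1 + 5·4 + 9·3 + 6·4 + 3·0 = 76
D: 5·0 + 5·0 + 9·1 + 6·3 + 3·1 = 30
E has the highest Borda score (76).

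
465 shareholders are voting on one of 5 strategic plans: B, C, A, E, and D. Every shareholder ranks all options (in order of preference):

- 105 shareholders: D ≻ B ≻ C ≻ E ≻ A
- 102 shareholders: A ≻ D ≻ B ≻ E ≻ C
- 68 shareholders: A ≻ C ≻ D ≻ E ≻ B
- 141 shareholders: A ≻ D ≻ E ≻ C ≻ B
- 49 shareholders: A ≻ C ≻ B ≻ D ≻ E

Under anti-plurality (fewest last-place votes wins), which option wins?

D

Last-place votes: B 209, C 102, A 105, E 49, D 0.
D is ranked last by the fewest voters, so D wins.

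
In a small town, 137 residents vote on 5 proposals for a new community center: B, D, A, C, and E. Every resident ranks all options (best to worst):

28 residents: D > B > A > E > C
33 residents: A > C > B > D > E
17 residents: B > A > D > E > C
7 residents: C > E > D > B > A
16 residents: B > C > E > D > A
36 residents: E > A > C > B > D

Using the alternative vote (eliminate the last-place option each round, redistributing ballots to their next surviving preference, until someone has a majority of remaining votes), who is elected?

B

Round 1: B 33, D 28, A 33, C 7, E 36. Eliminate C.
Round 2: B 33, D 28, A 33, E 43. Eliminate D.
Round 3: B 61, A 33, E 43. Eliminate A.
Round 4: B 94, E 43. B has a majority.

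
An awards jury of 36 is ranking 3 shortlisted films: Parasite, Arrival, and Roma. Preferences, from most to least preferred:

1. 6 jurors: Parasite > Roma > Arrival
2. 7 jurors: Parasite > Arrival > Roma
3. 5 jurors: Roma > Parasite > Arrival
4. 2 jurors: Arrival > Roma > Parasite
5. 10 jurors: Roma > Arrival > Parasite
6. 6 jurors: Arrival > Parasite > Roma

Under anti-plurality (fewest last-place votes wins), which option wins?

Last-place votes: Parasite 12, Arrival 11, Roma 13.
Arrival is ranked last by the fewest voters, so Arrival wins.

Arrival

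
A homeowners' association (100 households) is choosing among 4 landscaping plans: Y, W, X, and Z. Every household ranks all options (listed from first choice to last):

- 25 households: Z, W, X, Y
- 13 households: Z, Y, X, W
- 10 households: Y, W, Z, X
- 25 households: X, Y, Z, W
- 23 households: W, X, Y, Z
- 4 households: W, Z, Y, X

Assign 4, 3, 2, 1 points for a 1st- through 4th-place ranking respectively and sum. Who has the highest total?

Y: 25·1 + 13·3 + 10·4 + 25·3 + 23·2 + 4·2 = 233
W: 25·3 + 13·1 + 10·3 + 25·1 + 23·4 + 4·4 = 251
X: 25·2 + 13·2 + 10·1 + 25·4 + 23·3 + 4·1 = 259
Z: 25·4 + 13·4 + 10·2 + 25·2 + 23·1 + 4·3 = 257
X has the highest Borda score (259).

X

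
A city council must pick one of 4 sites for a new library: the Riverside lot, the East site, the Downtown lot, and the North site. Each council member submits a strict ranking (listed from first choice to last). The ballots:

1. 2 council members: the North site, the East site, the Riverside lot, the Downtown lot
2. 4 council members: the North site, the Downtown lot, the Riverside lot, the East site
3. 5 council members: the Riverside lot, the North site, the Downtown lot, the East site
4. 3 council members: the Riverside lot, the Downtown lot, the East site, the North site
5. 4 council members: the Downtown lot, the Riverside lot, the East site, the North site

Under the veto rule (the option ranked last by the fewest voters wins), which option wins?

the Riverside lot

Last-place votes: the Riverside lot 0, the East site 9, the Downtown lot 2, the North site 7.
the Riverside lot is ranked last by the fewest voters, so the Riverside lot wins.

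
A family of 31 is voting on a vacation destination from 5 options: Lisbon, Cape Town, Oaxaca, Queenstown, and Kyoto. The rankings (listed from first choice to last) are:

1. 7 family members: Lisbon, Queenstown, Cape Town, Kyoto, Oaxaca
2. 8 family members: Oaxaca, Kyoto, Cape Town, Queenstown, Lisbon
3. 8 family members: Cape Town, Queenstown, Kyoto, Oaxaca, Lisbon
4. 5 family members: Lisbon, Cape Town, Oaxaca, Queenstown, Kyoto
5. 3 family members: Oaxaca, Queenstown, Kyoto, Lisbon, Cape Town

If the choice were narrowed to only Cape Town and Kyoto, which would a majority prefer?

Cape Town

Voters preferring Cape Town to Kyoto: 20; preferring Kyoto to Cape Town: 11.
Cape Town wins the head-to-head.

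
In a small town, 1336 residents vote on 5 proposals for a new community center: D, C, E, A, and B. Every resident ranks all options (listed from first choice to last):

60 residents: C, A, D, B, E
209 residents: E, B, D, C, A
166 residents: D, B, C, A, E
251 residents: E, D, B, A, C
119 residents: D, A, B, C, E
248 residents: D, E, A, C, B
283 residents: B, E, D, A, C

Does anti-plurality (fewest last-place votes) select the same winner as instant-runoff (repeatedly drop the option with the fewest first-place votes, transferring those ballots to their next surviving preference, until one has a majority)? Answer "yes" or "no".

Anti-plurality — last-place votes: D 0, C 534, E 345, A 209, B 248. Winner: D.
Instant-runoff — R1 D 533, C 60, E 460, A 0, B 283 (A out); R2 D 533, C 60, E 460, B 283 (C out); R3 D 593, E 460, B 283 (B out); R4 D 593, E 743 (E winner). Winner: E.
The two methods disagree.

no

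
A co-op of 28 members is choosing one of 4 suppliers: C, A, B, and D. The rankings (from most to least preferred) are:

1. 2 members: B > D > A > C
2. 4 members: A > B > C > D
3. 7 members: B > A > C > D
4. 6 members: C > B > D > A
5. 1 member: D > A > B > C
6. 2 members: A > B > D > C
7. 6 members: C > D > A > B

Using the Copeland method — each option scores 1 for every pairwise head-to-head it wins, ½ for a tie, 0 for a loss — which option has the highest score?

C: beats D; loses to A and B → score 1.
A: beats C; loses to B and D → score 1.
B: beats C, A, and D → score 3.
D: beats A; loses to C and B → score 1.
B has the best pairwise record.

B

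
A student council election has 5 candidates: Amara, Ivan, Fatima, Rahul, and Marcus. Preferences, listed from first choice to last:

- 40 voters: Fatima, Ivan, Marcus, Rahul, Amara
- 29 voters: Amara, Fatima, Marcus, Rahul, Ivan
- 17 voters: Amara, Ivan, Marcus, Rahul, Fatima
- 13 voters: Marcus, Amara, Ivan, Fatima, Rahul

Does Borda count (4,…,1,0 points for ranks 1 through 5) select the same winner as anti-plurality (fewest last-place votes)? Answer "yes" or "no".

Borda — scores: Amara 223, Ivan 197, Fatima 260, Rahul 86, Marcus 224. Winner: Fatima.
Anti-plurality — last-place votes: Amara 40, Ivan 29, Fatima 17, Rahul 13, Marcus 0. Winner: Marcus.
The two methods disagree.

no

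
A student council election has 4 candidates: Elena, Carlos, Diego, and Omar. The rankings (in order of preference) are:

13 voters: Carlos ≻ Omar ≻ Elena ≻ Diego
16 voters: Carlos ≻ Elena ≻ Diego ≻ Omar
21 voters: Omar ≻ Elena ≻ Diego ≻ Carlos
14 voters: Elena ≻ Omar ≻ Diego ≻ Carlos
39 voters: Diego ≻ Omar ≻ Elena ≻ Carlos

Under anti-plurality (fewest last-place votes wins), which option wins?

Elena

Last-place votes: Elena 0, Carlos 74, Diego 13, Omar 16.
Elena is ranked last by the fewest voters, so Elena wins.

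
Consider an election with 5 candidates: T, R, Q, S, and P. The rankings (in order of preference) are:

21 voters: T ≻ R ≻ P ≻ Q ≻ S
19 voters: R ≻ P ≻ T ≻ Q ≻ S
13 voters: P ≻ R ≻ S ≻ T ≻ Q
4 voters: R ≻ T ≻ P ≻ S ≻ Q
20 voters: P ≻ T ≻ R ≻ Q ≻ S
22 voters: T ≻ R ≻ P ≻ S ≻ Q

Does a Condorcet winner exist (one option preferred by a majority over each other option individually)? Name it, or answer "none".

none

Checking pairwise contests:
P beats T 52–47.
T beats R 63–36.
T beats Q 99–0.
T beats S 86–13.
R beats P 66–33.
Every option loses at least one head-to-head, so there is no Condorcet winner.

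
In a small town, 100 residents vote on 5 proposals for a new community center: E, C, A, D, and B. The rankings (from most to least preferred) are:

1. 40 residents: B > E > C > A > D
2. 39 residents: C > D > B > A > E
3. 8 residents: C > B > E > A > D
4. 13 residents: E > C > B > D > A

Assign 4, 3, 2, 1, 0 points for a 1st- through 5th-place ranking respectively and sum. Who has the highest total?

C

E: 40·3 + 39·0 + 8·2 + 13·4 = 188
C: 40·2 + 39·4 + 8·4 + 13·3 = 307
A: 40·1 + 39·1 + 8·1 + 13·0 = 87
D: 40·0 + 39·3 + 8·0 + 13·1 = 130
B: 40·4 + 39·2 + 8·3 + 13·2 = 288
C has the highest Borda score (307).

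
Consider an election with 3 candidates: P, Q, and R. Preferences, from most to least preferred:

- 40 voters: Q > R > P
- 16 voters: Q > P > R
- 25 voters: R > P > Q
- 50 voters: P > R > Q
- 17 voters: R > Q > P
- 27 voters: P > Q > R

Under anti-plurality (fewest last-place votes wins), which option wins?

Last-place votes: P 57, Q 75, R 43.
R is ranked last by the fewest voters, so R wins.

R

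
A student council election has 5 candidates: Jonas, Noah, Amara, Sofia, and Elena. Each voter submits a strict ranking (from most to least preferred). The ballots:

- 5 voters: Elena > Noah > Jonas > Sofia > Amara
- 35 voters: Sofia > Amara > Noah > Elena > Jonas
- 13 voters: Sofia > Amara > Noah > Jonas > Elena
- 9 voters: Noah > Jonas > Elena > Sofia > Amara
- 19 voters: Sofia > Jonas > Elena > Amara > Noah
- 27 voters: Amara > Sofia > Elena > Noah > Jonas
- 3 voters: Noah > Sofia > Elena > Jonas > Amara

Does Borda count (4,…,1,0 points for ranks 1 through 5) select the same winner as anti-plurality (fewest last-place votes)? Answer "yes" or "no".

yes

Borda — scores: Jonas 110, Noah 186, Amara 271, Sofia 372, Elena 171. Winner: Sofia.
Anti-plurality — last-place votes: Jonas 62, Noah 19, Amara 17, Sofia 0, Elena 13. Winner: Sofia.
The two methods agree.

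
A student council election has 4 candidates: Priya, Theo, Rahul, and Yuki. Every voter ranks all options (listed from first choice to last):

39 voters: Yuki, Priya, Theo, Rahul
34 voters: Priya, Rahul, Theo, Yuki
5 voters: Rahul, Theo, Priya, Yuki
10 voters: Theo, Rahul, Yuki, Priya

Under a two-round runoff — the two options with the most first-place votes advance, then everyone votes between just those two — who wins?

Yuki

Round 1 first-place votes: Priya 34, Theo 10, Rahul 5, Yuki 39.
Yuki and Priya advance.
Runoff: Yuki is preferred to Priya by 49 voters; Priya by 39.
Yuki wins the runoff.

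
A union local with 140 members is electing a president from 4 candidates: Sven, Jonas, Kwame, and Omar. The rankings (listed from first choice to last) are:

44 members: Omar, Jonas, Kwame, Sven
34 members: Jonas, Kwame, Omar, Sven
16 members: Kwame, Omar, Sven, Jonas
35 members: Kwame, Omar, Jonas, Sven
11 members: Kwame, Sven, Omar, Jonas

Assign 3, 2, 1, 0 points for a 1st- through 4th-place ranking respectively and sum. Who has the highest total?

Kwame

Sven: 44·0 + 34·0 + 16·1 + 35·0 + 11·2 = 38
Jonas: 44·2 + 34·3 + 16·0 + 35·1 + 11·0 = 225
Kwame: 44·1 + 34·2 + 16·3 + 35·3 + 11·3 = 298
Omar: 44·3 + 34·1 + 16·2 + 35·2 + 11·1 = 279
Kwame has the highest Borda score (298).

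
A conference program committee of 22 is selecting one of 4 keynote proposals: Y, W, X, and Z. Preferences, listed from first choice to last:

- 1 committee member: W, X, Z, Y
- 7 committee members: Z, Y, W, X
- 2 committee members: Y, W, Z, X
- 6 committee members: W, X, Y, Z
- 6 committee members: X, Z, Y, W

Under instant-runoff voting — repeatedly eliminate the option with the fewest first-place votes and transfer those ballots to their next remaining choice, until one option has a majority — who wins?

Round 1: Y 2, W 7, X 6, Z 7. Eliminate Y.
Round 2: W 9, X 6, Z 7. Eliminate X.
Round 3: W 9, Z 13. Z has a majority.

Z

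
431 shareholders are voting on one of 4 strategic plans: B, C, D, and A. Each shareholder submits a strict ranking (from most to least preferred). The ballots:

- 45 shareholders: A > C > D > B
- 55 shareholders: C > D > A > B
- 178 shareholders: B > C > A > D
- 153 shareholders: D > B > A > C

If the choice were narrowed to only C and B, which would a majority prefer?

B

Voters preferring C to B: 100; preferring B to C: 331.
B wins the head-to-head.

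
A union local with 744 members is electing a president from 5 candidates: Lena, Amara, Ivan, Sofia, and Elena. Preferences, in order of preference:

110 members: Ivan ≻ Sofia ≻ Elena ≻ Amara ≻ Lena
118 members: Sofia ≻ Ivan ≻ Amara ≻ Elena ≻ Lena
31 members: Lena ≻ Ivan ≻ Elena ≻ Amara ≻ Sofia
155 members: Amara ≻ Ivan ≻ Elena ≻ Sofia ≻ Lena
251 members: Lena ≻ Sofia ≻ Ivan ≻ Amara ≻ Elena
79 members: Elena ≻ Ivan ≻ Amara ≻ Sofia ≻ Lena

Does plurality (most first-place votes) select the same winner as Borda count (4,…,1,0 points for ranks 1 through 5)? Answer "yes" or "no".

no

Plurality — first-place votes: Lena 282, Amara 155, Ivan 110, Sofia 118, Elena 79. Winner: Lena.
Borda — scores: Lena 1128, Amara 1406, Ivan 2091, Sofia 1789, Elena 1026. Winner: Ivan.
The two methods disagree.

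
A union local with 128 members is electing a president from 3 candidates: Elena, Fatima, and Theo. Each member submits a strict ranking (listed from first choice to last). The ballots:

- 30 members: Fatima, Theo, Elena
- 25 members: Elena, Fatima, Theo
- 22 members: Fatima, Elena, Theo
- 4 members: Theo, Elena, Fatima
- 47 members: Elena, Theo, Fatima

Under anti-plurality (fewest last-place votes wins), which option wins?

Elena

Last-place votes: Elena 30, Fatima 51, Theo 47.
Elena is ranked last by the fewest voters, so Elena wins.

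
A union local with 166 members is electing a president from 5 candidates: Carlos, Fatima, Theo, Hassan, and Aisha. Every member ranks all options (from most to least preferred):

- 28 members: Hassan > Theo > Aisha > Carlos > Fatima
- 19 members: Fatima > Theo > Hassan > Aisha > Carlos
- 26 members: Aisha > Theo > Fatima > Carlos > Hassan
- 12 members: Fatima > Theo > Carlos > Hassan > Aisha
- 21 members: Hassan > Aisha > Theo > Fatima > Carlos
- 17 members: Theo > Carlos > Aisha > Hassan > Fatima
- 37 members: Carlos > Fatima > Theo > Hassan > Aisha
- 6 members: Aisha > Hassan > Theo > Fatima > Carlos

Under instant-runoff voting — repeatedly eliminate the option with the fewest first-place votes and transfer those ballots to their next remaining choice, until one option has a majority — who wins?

Round 1: Carlos 37, Fatima 31, Theo 17, Hassan 49, Aisha 32. Eliminate Theo.
Round 2: Carlos 54, Fatima 31, Hassan 49, Aisha 32. Eliminate Fatima.
Round 3: Carlos 66, Hassan 68, Aisha 32. Eliminate Aisha.
Round 4: Carlos 92, Hassan 74. Carlos has a majority.

Carlos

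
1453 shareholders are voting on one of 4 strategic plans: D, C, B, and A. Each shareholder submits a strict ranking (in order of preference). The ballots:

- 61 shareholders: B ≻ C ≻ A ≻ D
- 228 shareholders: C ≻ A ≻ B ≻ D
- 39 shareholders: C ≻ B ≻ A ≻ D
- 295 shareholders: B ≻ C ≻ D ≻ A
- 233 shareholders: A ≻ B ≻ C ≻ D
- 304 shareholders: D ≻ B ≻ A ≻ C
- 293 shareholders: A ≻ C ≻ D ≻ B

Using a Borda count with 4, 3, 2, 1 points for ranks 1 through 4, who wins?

B

D: 61·1 + 228·1 + 39·1 + 295·2 + 233·1 + 304·4 + 293·2 = 2953
C: 61·3 + 228·4 + 39·4 + 295·3 + 233·2 + 304·1 + 293·3 = 3785
B: 61·4 + 228·2 + 39·3 + 295·4 + 233·3 + 304·3 + 293·1 = 3901
A: 61·2 + 228·3 + 39·2 + 295·1 + 233·4 + 304·2 + 293·4 = 3891
B has the highest Borda score (3901).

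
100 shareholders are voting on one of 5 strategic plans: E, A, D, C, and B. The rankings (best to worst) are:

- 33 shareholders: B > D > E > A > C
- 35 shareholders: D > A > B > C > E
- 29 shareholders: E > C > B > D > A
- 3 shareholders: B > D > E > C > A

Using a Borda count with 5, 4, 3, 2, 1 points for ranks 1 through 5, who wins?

D

E: 33·3 + 35·1 + 29·5 + 3·3 = 288
A: 33·2 + 35·4 + 29·1 + 3·1 = 238
D: 33·4 + 35·5 + 29·2 + 3·4 = 377
C: 33·1 + 35·2 + 29·4 + 3·2 = 225
B: 33·5 + 35·3 + 29·3 + 3·5 = 372
D has the highest Borda score (377).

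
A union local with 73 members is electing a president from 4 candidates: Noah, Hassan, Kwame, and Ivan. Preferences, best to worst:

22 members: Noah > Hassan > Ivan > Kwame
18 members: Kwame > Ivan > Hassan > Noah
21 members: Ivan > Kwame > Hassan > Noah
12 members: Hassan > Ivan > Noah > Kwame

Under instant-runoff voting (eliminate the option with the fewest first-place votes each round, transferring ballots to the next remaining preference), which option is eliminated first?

Round 1: Noah 22, Hassan 12, Kwame 18, Ivan 21. Eliminate Hassan.

Hassan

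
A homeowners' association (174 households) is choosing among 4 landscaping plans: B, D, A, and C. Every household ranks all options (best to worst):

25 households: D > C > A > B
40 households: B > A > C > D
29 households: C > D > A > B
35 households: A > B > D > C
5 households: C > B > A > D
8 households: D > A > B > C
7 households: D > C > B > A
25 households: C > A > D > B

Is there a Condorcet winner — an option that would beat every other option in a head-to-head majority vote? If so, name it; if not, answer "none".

C vs B: 91–83 for C.
C vs D: 99–75 for C.
C vs A: 91–83 for C.
C beats every other option head-to-head.

C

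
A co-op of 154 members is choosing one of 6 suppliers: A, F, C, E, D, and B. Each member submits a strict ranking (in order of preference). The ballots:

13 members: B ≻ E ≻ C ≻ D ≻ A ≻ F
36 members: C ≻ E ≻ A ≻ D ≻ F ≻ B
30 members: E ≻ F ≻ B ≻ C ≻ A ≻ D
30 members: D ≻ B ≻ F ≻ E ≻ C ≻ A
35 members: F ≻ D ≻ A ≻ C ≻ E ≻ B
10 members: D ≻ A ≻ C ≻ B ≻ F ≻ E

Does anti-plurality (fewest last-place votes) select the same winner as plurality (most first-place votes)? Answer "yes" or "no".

Anti-plurality — last-place votes: A 30, F 13, C 0, E 10, D 30, B 71. Winner: C.
Plurality — first-place votes: A 0, F 35, C 36, E 30, D 40, B 13. Winner: D.
The two methods disagree.

no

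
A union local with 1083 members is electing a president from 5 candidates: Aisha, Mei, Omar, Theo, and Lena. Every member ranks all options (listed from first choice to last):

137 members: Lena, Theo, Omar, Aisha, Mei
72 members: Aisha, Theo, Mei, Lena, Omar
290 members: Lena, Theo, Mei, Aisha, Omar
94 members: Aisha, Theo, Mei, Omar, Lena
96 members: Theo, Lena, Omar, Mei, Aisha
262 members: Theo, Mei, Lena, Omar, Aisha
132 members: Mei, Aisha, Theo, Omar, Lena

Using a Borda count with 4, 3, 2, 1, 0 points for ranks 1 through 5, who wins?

Aisha: 137·1 + 72·4 + 290·1 + 94·4 + 96·0 + 262·0 + 132·3 = 1487
Mei: 137·0 + 72·2 + 290·2 + 94·2 + 96·1 + 262·3 + 132·4 = 2322
Omar: 137·2 + 72·0 + 290·0 + 94·1 + 96·2 + 262·1 + 132·1 = 954
Theo: 137·3 + 72·3 + 290·3 + 94·3 + 96·4 + 262·4 + 132·2 = 3475
Lena: 137·4 + 72·1 + 290·4 + 94·0 + 96·3 + 262·2 + 132·0 = 2592
Theo has the highest Borda score (3475).

Theo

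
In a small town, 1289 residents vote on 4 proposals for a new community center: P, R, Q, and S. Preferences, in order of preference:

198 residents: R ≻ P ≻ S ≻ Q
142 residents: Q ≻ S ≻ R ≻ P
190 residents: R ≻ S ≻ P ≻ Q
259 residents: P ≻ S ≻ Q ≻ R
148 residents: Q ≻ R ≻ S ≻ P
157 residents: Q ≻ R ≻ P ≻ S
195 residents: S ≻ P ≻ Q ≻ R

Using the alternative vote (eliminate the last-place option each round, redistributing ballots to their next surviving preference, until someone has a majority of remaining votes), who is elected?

P

Round 1: P 259, R 388, Q 447, S 195. Eliminate S.
Round 2: P 454, R 388, Q 447. Eliminate R.
Round 3: P 842, Q 447. P has a majority.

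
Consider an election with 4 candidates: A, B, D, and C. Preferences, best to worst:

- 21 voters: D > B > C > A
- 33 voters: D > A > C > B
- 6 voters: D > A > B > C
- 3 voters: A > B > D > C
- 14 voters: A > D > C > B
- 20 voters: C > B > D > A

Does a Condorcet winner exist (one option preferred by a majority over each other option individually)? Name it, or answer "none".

D vs A: 80–17 for D.
D vs B: 74–23 for D.
D vs C: 77–20 for D.
D beats every other option head-to-head.

D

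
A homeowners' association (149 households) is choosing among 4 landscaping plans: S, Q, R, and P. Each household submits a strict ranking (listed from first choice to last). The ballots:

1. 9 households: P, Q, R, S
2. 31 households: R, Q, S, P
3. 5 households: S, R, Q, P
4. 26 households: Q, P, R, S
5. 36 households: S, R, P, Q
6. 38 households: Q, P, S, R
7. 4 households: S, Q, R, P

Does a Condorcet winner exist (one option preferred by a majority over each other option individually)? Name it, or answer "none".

Q vs S: 104–45 for Q.
Q vs R: 77–72 for Q.
Q vs P: 104–45 for Q.
Q beats every other option head-to-head.

Q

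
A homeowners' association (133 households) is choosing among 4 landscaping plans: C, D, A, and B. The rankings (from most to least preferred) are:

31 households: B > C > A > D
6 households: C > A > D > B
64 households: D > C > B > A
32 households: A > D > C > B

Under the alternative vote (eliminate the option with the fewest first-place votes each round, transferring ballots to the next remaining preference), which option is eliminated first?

C

Round 1: C 6, D 64, A 32, B 31. Eliminate C.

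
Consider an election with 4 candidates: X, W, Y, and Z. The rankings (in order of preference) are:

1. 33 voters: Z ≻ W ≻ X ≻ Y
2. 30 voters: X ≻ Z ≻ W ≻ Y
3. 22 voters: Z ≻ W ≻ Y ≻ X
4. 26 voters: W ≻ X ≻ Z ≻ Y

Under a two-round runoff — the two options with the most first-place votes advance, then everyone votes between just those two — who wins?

X

Round 1 first-place votes: X 30, W 26, Y 0, Z 55.
Z and X advance.
Runoff: Z is preferred to X by 55 voters; X by 56.
X wins the runoff.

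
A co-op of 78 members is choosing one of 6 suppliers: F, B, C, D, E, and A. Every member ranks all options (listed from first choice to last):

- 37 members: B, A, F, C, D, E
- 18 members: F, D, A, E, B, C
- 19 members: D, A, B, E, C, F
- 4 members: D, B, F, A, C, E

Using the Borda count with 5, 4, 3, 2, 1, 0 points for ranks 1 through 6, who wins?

A

F: 37·3 + 18·5 + 19·0 + 4·3 = 213
B: 37·5 + 18·1 + 19·3 + 4·4 = 276
C: 37·2 + 18·0 + 19·1 + 4·1 = 97
D: 37·1 + 18·4 + 19·5 + 4·5 = 224
E: 37·0 + 18·2 + 19·2 + 4·0 = 74
A: 37·4 + 18·3 + 19·4 + 4·2 = 286
A has the highest Borda score (286).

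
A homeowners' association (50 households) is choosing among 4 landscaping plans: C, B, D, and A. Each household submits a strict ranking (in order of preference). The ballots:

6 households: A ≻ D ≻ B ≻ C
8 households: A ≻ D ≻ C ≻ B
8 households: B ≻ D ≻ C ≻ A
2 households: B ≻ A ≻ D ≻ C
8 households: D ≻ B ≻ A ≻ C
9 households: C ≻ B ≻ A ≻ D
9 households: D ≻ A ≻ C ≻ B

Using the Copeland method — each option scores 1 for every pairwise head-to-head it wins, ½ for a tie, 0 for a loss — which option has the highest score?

C: beats B; loses to D and A → score 1.
B: beats A; loses to C and D → score 1.
D: beats C and B; ties A → score 2.5.
A: beats C; ties D; loses to B → score 1.5.
D has the best pairwise record.

D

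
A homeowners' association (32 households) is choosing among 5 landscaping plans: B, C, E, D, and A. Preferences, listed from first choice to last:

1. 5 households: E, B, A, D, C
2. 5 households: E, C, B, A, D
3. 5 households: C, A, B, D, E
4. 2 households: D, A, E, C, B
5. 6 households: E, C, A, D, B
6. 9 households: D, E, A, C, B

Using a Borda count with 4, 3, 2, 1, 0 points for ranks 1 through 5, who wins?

B: 5·3 + 5·2 + 5·2 + 2·0 + 6·0 + 9·0 = 35
C: 5·0 + 5·3 + 5·4 + 2·1 + 6·3 + 9·1 = 64
E: 5·4 + 5·4 + 5·0 + 2·2 + 6·4 + 9·3 = 95
D: 5·1 + 5·0 + 5·1 + 2·4 + 6·1 + 9·4 = 60
A: 5·2 + 5·1 + 5·3 + 2·3 + 6·2 + 9·2 = 66
E has the highest Borda score (95).

E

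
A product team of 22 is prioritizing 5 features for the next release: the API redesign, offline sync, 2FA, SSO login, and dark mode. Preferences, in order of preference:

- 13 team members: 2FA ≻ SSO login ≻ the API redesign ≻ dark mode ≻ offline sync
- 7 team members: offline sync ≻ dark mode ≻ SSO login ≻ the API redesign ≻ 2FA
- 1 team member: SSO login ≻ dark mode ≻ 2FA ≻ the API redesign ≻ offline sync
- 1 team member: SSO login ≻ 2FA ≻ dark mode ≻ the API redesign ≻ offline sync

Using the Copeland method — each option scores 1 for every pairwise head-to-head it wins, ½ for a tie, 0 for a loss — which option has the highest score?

2FA

the API redesign: beats offline sync and dark mode; loses to 2FA and SSO login → score 2.
offline sync: loses to the API redesign, 2FA, SSO login, and dark mode → score 0.
2FA: beats the API redesign, offline sync, SSO login, and dark mode → score 4.
SSO login: beats the API redesign, offline sync, and dark mode; loses to 2FA → score 3.
dark mode: beats offline sync; loses to the API redesign, 2FA, and SSO login → score 1.
2FA has the best pairwise record.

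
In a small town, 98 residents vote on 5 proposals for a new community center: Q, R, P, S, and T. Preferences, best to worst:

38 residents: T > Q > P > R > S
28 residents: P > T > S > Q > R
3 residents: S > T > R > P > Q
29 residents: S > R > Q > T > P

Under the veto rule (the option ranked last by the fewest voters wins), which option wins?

Last-place votes: Q 3, R 28, P 29, S 38, T 0.
T is ranked last by the fewest voters, so T wins.

T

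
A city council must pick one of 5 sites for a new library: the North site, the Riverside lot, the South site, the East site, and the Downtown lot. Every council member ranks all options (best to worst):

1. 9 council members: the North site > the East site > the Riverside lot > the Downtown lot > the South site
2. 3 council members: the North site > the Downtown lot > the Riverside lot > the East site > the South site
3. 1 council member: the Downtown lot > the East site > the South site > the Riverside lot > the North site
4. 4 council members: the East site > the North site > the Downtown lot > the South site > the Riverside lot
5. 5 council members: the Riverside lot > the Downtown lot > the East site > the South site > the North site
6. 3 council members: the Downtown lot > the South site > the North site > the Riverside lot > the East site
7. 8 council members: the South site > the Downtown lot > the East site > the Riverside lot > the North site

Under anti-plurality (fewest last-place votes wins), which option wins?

the Downtown lot

Last-place votes: the North site 14, the Riverside lot 4, the South site 12, the East site 3, the Downtown lot 0.
the Downtown lot is ranked last by the fewest voters, so the Downtown lot wins.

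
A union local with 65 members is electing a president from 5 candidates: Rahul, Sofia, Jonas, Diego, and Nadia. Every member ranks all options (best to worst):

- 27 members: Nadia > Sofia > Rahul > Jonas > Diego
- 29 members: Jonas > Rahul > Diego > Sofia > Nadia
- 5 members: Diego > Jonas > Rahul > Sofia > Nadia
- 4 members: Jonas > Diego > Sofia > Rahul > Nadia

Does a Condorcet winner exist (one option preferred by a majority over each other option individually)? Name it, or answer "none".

Jonas vs Rahul: 38–27 for Jonas.
Jonas vs Sofia: 38–27 for Jonas.
Jonas vs Diego: 60–5 for Jonas.
Jonas vs Nadia: 38–27 for Jonas.
Jonas beats every other option head-to-head.

Jonas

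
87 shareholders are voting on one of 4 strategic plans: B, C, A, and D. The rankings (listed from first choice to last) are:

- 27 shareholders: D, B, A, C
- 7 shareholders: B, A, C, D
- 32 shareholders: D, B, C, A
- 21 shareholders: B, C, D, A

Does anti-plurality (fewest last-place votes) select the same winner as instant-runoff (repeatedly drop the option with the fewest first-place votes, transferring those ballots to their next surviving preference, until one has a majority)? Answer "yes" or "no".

no

Anti-plurality — last-place votes: B 0, C 27, A 53, D 7. Winner: B.
Instant-runoff — R1 B 28, C 0, A 0, D 59 (D winner). Winner: D.
The two methods disagree.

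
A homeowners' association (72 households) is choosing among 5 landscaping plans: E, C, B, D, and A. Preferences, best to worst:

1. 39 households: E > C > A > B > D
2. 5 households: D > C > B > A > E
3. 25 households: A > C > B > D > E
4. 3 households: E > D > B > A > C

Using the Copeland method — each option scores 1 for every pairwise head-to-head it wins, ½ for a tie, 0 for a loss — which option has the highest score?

E: beats C, B, D, and A → score 4.
C: beats B, D, and A; loses to E → score 3.
B: beats D; loses to E, C, and A → score 1.
D: loses to E, C, B, and A → score 0.
A: beats B and D; loses to E and C → score 2.
E has the best pairwise record.

E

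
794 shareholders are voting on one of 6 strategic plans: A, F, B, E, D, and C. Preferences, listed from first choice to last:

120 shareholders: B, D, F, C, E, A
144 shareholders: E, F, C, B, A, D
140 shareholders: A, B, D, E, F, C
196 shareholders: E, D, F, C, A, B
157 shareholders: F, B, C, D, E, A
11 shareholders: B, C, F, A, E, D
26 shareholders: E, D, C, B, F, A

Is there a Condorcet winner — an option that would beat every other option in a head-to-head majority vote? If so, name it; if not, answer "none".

Checking pairwise contests:
F beats A 654–140.
E beats F 506–288.
F beats B 497–297.
B beats E 428–366.
B beats D 572–222.
F beats C 757–37.
Every option loses at least one head-to-head, so there is no Condorcet winner.

none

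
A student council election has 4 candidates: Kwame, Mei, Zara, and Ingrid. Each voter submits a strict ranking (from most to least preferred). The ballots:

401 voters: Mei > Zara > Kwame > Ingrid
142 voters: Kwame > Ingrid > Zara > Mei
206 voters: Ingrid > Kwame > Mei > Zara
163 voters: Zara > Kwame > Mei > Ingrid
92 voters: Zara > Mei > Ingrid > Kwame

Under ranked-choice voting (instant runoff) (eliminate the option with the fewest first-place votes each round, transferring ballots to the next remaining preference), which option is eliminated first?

Round 1: Kwame 142, Mei 401, Zara 255, Ingrid 206. Eliminate Kwame.

Kwame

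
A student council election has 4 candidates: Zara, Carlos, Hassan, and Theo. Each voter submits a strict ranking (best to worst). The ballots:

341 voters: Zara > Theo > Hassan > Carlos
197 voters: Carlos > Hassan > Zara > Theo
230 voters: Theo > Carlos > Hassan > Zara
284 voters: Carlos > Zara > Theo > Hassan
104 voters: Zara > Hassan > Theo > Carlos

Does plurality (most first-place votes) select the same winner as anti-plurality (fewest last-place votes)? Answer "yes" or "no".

no

Plurality — first-place votes: Zara 445, Carlos 481, Hassan 0, Theo 230. Winner: Carlos.
Anti-plurality — last-place votes: Zara 230, Carlos 445, Hassan 284, Theo 197. Winner: Theo.
The two methods disagree.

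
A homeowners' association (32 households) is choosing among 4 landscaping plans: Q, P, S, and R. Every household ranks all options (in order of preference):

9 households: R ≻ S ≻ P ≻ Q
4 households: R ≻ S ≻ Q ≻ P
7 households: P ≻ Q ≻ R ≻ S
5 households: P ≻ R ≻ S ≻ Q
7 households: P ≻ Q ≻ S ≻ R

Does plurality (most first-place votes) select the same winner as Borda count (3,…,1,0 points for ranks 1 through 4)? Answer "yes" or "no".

yes

Plurality — first-place votes: Q 0, P 19, S 0, R 13. Winner: P.
Borda — scores: Q 32, P 66, S 38, R 56. Winner: P.
The two methods agree.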